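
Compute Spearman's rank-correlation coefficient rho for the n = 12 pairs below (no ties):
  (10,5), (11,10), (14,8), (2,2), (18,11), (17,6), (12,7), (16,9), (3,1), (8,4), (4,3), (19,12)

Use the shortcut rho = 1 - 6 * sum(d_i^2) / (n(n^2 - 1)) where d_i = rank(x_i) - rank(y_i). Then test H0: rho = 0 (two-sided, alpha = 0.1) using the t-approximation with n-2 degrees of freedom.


Step 1: Rank x and y separately (midranks; no ties here).
rank(x): 10->5, 11->6, 14->8, 2->1, 18->11, 17->10, 12->7, 16->9, 3->2, 8->4, 4->3, 19->12
rank(y): 5->5, 10->10, 8->8, 2->2, 11->11, 6->6, 7->7, 9->9, 1->1, 4->4, 3->3, 12->12
Step 2: d_i = R_x(i) - R_y(i); compute d_i^2.
  (5-5)^2=0, (6-10)^2=16, (8-8)^2=0, (1-2)^2=1, (11-11)^2=0, (10-6)^2=16, (7-7)^2=0, (9-9)^2=0, (2-1)^2=1, (4-4)^2=0, (3-3)^2=0, (12-12)^2=0
sum(d^2) = 34.
Step 3: rho = 1 - 6*34 / (12*(12^2 - 1)) = 1 - 204/1716 = 0.881119.
Step 4: Under H0, t = rho * sqrt((n-2)/(1-rho^2)) = 5.8921 ~ t(10).
Step 5: Two-sided p-value from the t-distribution with 10 df = 0.000153.
Step 6: alpha = 0.1. reject H0.

rho = 0.8811, p = 0.000153, reject H0 at alpha = 0.1.


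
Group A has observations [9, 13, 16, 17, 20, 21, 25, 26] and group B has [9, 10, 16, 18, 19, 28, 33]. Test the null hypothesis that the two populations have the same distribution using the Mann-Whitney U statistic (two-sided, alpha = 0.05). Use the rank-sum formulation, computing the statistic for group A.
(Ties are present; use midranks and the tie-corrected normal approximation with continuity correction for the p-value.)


Step 1: Combine and sort all 15 observations; assign midranks.
sorted (value, group): (9,X), (9,Y), (10,Y), (13,X), (16,X), (16,Y), (17,X), (18,Y), (19,Y), (20,X), (21,X), (25,X), (26,X), (28,Y), (33,Y)
ranks: 9->1.5, 9->1.5, 10->3, 13->4, 16->5.5, 16->5.5, 17->7, 18->8, 19->9, 20->10, 21->11, 25->12, 26->13, 28->14, 33->15
Step 2: Rank sum for X: R1 = 1.5 + 4 + 5.5 + 7 + 10 + 11 + 12 + 13 = 64.
Step 3: U_X = R1 - n1(n1+1)/2 = 64 - 8*9/2 = 64 - 36 = 28.
       U_Y = n1*n2 - U_X = 56 - 28 = 28.
Step 4: Ties are present, so use the tie-corrected normal approximation (with continuity correction) for the p-value.
Step 5: p-value = 1.000000; compare to alpha = 0.05. fail to reject H0.

U_X = 28, p = 1.000000, fail to reject H0 at alpha = 0.05.


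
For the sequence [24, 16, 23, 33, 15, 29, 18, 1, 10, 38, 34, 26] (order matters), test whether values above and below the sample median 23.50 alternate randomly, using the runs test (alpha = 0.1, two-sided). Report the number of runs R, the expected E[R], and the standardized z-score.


Step 1: Compute median = 23.50; label A = above, B = below.
Labels in order: ABBABABBBAAA  (n_A = 6, n_B = 6)
Step 2: Count runs R = 7.
Step 3: Under H0 (random ordering), E[R] = 2*n_A*n_B/(n_A+n_B) + 1 = 2*6*6/12 + 1 = 7.0000.
        Var[R] = 2*n_A*n_B*(2*n_A*n_B - n_A - n_B) / ((n_A+n_B)^2 * (n_A+n_B-1)) = 4320/1584 = 2.7273.
        SD[R] = 1.6514.
Step 4: R = E[R], so z = 0 with no continuity correction.
Step 5: Two-sided p-value via normal approximation = 2*(1 - Phi(|z|)) = 1.000000.
Step 6: alpha = 0.1. fail to reject H0.

R = 7, z = 0.0000, p = 1.000000, fail to reject H0.


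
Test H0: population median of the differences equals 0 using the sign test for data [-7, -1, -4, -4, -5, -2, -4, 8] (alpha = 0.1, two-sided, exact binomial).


Step 1: Discard zero differences. Original n = 8; n_eff = number of nonzero differences = 8.
Nonzero differences (with sign): -7, -1, -4, -4, -5, -2, -4, +8
Step 2: Count signs: positive = 1, negative = 7.
Step 3: Under H0: P(positive) = 0.5, so the number of positives S ~ Bin(8, 0.5).
Step 4: Two-sided exact p-value = sum of Bin(8,0.5) probabilities at or below the observed probability = 0.070312.
Step 5: alpha = 0.1. reject H0.

n_eff = 8, pos = 1, neg = 7, p = 0.070312, reject H0.


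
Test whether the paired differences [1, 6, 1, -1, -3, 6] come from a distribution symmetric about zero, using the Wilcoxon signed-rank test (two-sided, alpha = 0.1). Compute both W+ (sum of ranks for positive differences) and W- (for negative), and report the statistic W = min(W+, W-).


Step 1: Drop any zero differences (none here) and take |d_i|.
|d| = [1, 6, 1, 1, 3, 6]
Step 2: Midrank |d_i| (ties get averaged ranks).
ranks: |1|->2, |6|->5.5, |1|->2, |1|->2, |3|->4, |6|->5.5
Step 3: Attach original signs; sum ranks with positive sign and with negative sign.
W+ = 2 + 5.5 + 2 + 5.5 = 15
W- = 2 + 4 = 6
(Check: W+ + W- = 21 should equal n(n+1)/2 = 21.)
Step 4: Test statistic W = min(W+, W-) = 6.
Step 5: Ties in |d|, so use the tie-corrected normal approximation.
        E[W] = n(n+1)/4 = 6*7/4 = 10.5.
        Tie groups: |d|=1 (t=3), |d|=6 (t=2); sum(t^3 - t) = 30.
        Var[W] = n(n+1)(2n+1)/24 - sum(t^3-t)/48 = 546/24 - 30/48 = 22.125.
        z = (W - E[W]) / sqrt(Var[W]) = (6 - 10.5) / 4.7037 = -0.9567.
        Two-sided p = 2*Phi(z) = 0.338724.
Step 6: alpha = 0.1. fail to reject H0.

W+ = 15, W- = 6, W = min = 6, p = 0.338724, fail to reject H0.


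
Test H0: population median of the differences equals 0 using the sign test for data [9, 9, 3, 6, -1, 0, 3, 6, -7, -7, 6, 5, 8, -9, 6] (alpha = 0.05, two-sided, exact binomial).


Step 1: Discard zero differences. Original n = 15; n_eff = number of nonzero differences = 14.
Nonzero differences (with sign): +9, +9, +3, +6, -1, +3, +6, -7, -7, +6, +5, +8, -9, +6
Step 2: Count signs: positive = 10, negative = 4.
Step 3: Under H0: P(positive) = 0.5, so the number of positives S ~ Bin(14, 0.5).
Step 4: Two-sided exact p-value = sum of Bin(14,0.5) probabilities at or below the observed probability = 0.179565.
Step 5: alpha = 0.05. fail to reject H0.

n_eff = 14, pos = 10, neg = 4, p = 0.179565, fail to reject H0.


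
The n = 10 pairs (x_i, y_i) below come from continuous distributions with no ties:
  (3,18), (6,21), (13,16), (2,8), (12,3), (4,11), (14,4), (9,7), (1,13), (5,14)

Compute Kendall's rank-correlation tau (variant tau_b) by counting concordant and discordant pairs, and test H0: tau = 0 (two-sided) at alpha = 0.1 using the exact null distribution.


Step 1: Enumerate the 45 unordered pairs (i,j) with i<j and classify each by sign(x_j-x_i) * sign(y_j-y_i).
  (1,2):dx=+3,dy=+3->C; (1,3):dx=+10,dy=-2->D; (1,4):dx=-1,dy=-10->C; (1,5):dx=+9,dy=-15->D
  (1,6):dx=+1,dy=-7->D; (1,7):dx=+11,dy=-14->D; (1,8):dx=+6,dy=-11->D; (1,9):dx=-2,dy=-5->C
  (1,10):dx=+2,dy=-4->D; (2,3):dx=+7,dy=-5->D; (2,4):dx=-4,dy=-13->C; (2,5):dx=+6,dy=-18->D
  (2,6):dx=-2,dy=-10->C; (2,7):dx=+8,dy=-17->D; (2,8):dx=+3,dy=-14->D; (2,9):dx=-5,dy=-8->C
  (2,10):dx=-1,dy=-7->C; (3,4):dx=-11,dy=-8->C; (3,5):dx=-1,dy=-13->C; (3,6):dx=-9,dy=-5->C
  (3,7):dx=+1,dy=-12->D; (3,8):dx=-4,dy=-9->C; (3,9):dx=-12,dy=-3->C; (3,10):dx=-8,dy=-2->C
  (4,5):dx=+10,dy=-5->D; (4,6):dx=+2,dy=+3->C; (4,7):dx=+12,dy=-4->D; (4,8):dx=+7,dy=-1->D
  (4,9):dx=-1,dy=+5->D; (4,10):dx=+3,dy=+6->C; (5,6):dx=-8,dy=+8->D; (5,7):dx=+2,dy=+1->C
  (5,8):dx=-3,dy=+4->D; (5,9):dx=-11,dy=+10->D; (5,10):dx=-7,dy=+11->D; (6,7):dx=+10,dy=-7->D
  (6,8):dx=+5,dy=-4->D; (6,9):dx=-3,dy=+2->D; (6,10):dx=+1,dy=+3->C; (7,8):dx=-5,dy=+3->D
  (7,9):dx=-13,dy=+9->D; (7,10):dx=-9,dy=+10->D; (8,9):dx=-8,dy=+6->D; (8,10):dx=-4,dy=+7->D
  (9,10):dx=+4,dy=+1->C
Step 2: C = 18, D = 27, total pairs = 45.
Step 3: tau = (C - D)/(n(n-1)/2) = (18 - 27)/45 = -0.200000.
Step 4: Exact two-sided p-value (enumerate n! = 3628800 permutations of y under H0): p = 0.484313.
Step 5: alpha = 0.1. fail to reject H0.

tau_b = -0.2000 (C=18, D=27), p = 0.484313, fail to reject H0.


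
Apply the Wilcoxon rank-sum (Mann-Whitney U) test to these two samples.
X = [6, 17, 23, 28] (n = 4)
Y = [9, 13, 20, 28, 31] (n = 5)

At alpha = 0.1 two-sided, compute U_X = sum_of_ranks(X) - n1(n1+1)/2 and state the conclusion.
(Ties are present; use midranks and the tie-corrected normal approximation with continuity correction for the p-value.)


Step 1: Combine and sort all 9 observations; assign midranks.
sorted (value, group): (6,X), (9,Y), (13,Y), (17,X), (20,Y), (23,X), (28,X), (28,Y), (31,Y)
ranks: 6->1, 9->2, 13->3, 17->4, 20->5, 23->6, 28->7.5, 28->7.5, 31->9
Step 2: Rank sum for X: R1 = 1 + 4 + 6 + 7.5 = 18.5.
Step 3: U_X = R1 - n1(n1+1)/2 = 18.5 - 4*5/2 = 18.5 - 10 = 8.5.
       U_Y = n1*n2 - U_X = 20 - 8.5 = 11.5.
Step 4: Ties are present, so use the tie-corrected normal approximation (with continuity correction) for the p-value.
Step 5: p-value = 0.805701; compare to alpha = 0.1. fail to reject H0.

U_X = 8.5, p = 0.805701, fail to reject H0 at alpha = 0.1.


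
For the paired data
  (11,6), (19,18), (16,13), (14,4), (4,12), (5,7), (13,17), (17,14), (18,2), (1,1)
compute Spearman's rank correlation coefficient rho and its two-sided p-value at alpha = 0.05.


Step 1: Rank x and y separately (midranks; no ties here).
rank(x): 11->4, 19->10, 16->7, 14->6, 4->2, 5->3, 13->5, 17->8, 18->9, 1->1
rank(y): 6->4, 18->10, 13->7, 4->3, 12->6, 7->5, 17->9, 14->8, 2->2, 1->1
Step 2: d_i = R_x(i) - R_y(i); compute d_i^2.
  (4-4)^2=0, (10-10)^2=0, (7-7)^2=0, (6-3)^2=9, (2-6)^2=16, (3-5)^2=4, (5-9)^2=16, (8-8)^2=0, (9-2)^2=49, (1-1)^2=0
sum(d^2) = 94.
Step 3: rho = 1 - 6*94 / (10*(10^2 - 1)) = 1 - 564/990 = 0.430303.
Step 4: Under H0, t = rho * sqrt((n-2)/(1-rho^2)) = 1.3483 ~ t(8).
Step 5: Two-sided p-value from the t-distribution with 8 df = 0.214492.
Step 6: alpha = 0.05. fail to reject H0.

rho = 0.4303, p = 0.214492, fail to reject H0 at alpha = 0.05.


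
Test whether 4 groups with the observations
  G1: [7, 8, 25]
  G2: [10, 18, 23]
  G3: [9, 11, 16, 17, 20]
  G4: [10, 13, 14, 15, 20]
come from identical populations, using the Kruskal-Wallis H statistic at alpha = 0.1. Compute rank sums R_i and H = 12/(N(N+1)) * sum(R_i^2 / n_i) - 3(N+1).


Step 1: Combine all N = 16 observations and assign midranks.
sorted (value, group, rank): (7,G1,1), (8,G1,2), (9,G3,3), (10,G2,4.5), (10,G4,4.5), (11,G3,6), (13,G4,7), (14,G4,8), (15,G4,9), (16,G3,10), (17,G3,11), (18,G2,12), (20,G3,13.5), (20,G4,13.5), (23,G2,15), (25,G1,16)
Step 2: Sum ranks within each group.
R_1 = 19 (n_1 = 3)
R_2 = 31.5 (n_2 = 3)
R_3 = 43.5 (n_3 = 5)
R_4 = 42 (n_4 = 5)
Step 3: H = 12/(N(N+1)) * sum(R_i^2/n_i) - 3(N+1)
     = 12/(16*17) * (19^2/3 + 31.5^2/3 + 43.5^2/5 + 42^2/5) - 3*17
     = 0.044118 * 1182.33 - 51
     = 1.161765.
Step 4: Ties present; correction factor C = 1 - 12/(16^3 - 16) = 0.997059. Corrected H = 1.161765 / 0.997059 = 1.165192.
Step 5: Under H0, H ~ chi^2(3); p-value = 0.761364.
Step 6: alpha = 0.1. fail to reject H0.

H = 1.1652, df = 3, p = 0.761364, fail to reject H0.


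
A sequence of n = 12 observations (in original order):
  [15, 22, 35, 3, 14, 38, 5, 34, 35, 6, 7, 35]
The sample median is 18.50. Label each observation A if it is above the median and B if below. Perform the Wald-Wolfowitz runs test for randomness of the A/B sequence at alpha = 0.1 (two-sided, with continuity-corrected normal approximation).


Step 1: Compute median = 18.50; label A = above, B = below.
Labels in order: BAABBABAABBA  (n_A = 6, n_B = 6)
Step 2: Count runs R = 8.
Step 3: Under H0 (random ordering), E[R] = 2*n_A*n_B/(n_A+n_B) + 1 = 2*6*6/12 + 1 = 7.0000.
        Var[R] = 2*n_A*n_B*(2*n_A*n_B - n_A - n_B) / ((n_A+n_B)^2 * (n_A+n_B-1)) = 4320/1584 = 2.7273.
        SD[R] = 1.6514.
Step 4: Continuity-corrected z = (R - 0.5 - E[R]) / SD[R] = (8 - 0.5 - 7.0000) / 1.6514 = 0.3028.
Step 5: Two-sided p-value via normal approximation = 2*(1 - Phi(|z|)) = 0.762069.
Step 6: alpha = 0.1. fail to reject H0.

R = 8, z = 0.3028, p = 0.762069, fail to reject H0.


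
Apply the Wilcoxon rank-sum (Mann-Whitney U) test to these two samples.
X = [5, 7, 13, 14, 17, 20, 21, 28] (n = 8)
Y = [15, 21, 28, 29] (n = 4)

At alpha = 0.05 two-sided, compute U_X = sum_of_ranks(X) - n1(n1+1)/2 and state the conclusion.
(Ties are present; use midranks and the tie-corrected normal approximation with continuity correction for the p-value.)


Step 1: Combine and sort all 12 observations; assign midranks.
sorted (value, group): (5,X), (7,X), (13,X), (14,X), (15,Y), (17,X), (20,X), (21,X), (21,Y), (28,X), (28,Y), (29,Y)
ranks: 5->1, 7->2, 13->3, 14->4, 15->5, 17->6, 20->7, 21->8.5, 21->8.5, 28->10.5, 28->10.5, 29->12
Step 2: Rank sum for X: R1 = 1 + 2 + 3 + 4 + 6 + 7 + 8.5 + 10.5 = 42.
Step 3: U_X = R1 - n1(n1+1)/2 = 42 - 8*9/2 = 42 - 36 = 6.
       U_Y = n1*n2 - U_X = 32 - 6 = 26.
Step 4: Ties are present, so use the tie-corrected normal approximation (with continuity correction) for the p-value.
Step 5: p-value = 0.105412; compare to alpha = 0.05. fail to reject H0.

U_X = 6, p = 0.105412, fail to reject H0 at alpha = 0.05.


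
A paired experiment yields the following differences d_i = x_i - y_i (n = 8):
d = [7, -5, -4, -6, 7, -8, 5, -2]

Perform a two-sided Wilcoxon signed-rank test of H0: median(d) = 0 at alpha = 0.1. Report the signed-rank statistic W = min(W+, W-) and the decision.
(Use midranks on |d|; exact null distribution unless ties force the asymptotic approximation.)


Step 1: Drop any zero differences (none here) and take |d_i|.
|d| = [7, 5, 4, 6, 7, 8, 5, 2]
Step 2: Midrank |d_i| (ties get averaged ranks).
ranks: |7|->6.5, |5|->3.5, |4|->2, |6|->5, |7|->6.5, |8|->8, |5|->3.5, |2|->1
Step 3: Attach original signs; sum ranks with positive sign and with negative sign.
W+ = 6.5 + 6.5 + 3.5 = 16.5
W- = 3.5 + 2 + 5 + 8 + 1 = 19.5
(Check: W+ + W- = 36 should equal n(n+1)/2 = 36.)
Step 4: Test statistic W = min(W+, W-) = 16.5.
Step 5: Ties in |d|, so use the tie-corrected normal approximation.
        E[W] = n(n+1)/4 = 8*9/4 = 18.
        Tie groups: |d|=5 (t=2), |d|=7 (t=2); sum(t^3 - t) = 12.
        Var[W] = n(n+1)(2n+1)/24 - sum(t^3-t)/48 = 1224/24 - 12/48 = 50.75.
        z = (W - E[W]) / sqrt(Var[W]) = (16.5 - 18) / 7.1239 = -0.2106.
        Two-sided p = 2*Phi(z) = 0.833232.
Step 6: alpha = 0.1. fail to reject H0.

W+ = 16.5, W- = 19.5, W = min = 16.5, p = 0.833232, fail to reject H0.


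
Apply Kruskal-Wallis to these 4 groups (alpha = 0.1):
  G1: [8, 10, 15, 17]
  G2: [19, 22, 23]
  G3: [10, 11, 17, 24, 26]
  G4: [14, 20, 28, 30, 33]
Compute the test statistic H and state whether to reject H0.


Step 1: Combine all N = 17 observations and assign midranks.
sorted (value, group, rank): (8,G1,1), (10,G1,2.5), (10,G3,2.5), (11,G3,4), (14,G4,5), (15,G1,6), (17,G1,7.5), (17,G3,7.5), (19,G2,9), (20,G4,10), (22,G2,11), (23,G2,12), (24,G3,13), (26,G3,14), (28,G4,15), (30,G4,16), (33,G4,17)
Step 2: Sum ranks within each group.
R_1 = 17 (n_1 = 4)
R_2 = 32 (n_2 = 3)
R_3 = 41 (n_3 = 5)
R_4 = 63 (n_4 = 5)
Step 3: H = 12/(N(N+1)) * sum(R_i^2/n_i) - 3(N+1)
     = 12/(17*18) * (17^2/4 + 32^2/3 + 41^2/5 + 63^2/5) - 3*18
     = 0.039216 * 1543.58 - 54
     = 6.532680.
Step 4: Ties present; correction factor C = 1 - 12/(17^3 - 17) = 0.997549. Corrected H = 6.532680 / 0.997549 = 6.548731.
Step 5: Under H0, H ~ chi^2(3); p-value = 0.087760.
Step 6: alpha = 0.1. reject H0.

H = 6.5487, df = 3, p = 0.087760, reject H0.


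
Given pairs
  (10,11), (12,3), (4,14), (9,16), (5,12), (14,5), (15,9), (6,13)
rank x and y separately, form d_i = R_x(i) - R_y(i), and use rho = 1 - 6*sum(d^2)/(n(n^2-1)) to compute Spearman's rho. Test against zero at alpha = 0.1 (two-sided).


Step 1: Rank x and y separately (midranks; no ties here).
rank(x): 10->5, 12->6, 4->1, 9->4, 5->2, 14->7, 15->8, 6->3
rank(y): 11->4, 3->1, 14->7, 16->8, 12->5, 5->2, 9->3, 13->6
Step 2: d_i = R_x(i) - R_y(i); compute d_i^2.
  (5-4)^2=1, (6-1)^2=25, (1-7)^2=36, (4-8)^2=16, (2-5)^2=9, (7-2)^2=25, (8-3)^2=25, (3-6)^2=9
sum(d^2) = 146.
Step 3: rho = 1 - 6*146 / (8*(8^2 - 1)) = 1 - 876/504 = -0.738095.
Step 4: Under H0, t = rho * sqrt((n-2)/(1-rho^2)) = -2.6797 ~ t(6).
Step 5: Two-sided p-value from the t-distribution with 6 df = 0.036553.
Step 6: alpha = 0.1. reject H0.

rho = -0.7381, p = 0.036553, reject H0 at alpha = 0.1.


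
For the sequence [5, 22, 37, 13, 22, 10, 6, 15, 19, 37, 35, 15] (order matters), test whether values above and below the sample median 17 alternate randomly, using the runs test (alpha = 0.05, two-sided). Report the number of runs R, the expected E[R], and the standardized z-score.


Step 1: Compute median = 17; label A = above, B = below.
Labels in order: BAABABBBAAAB  (n_A = 6, n_B = 6)
Step 2: Count runs R = 7.
Step 3: Under H0 (random ordering), E[R] = 2*n_A*n_B/(n_A+n_B) + 1 = 2*6*6/12 + 1 = 7.0000.
        Var[R] = 2*n_A*n_B*(2*n_A*n_B - n_A - n_B) / ((n_A+n_B)^2 * (n_A+n_B-1)) = 4320/1584 = 2.7273.
        SD[R] = 1.6514.
Step 4: R = E[R], so z = 0 with no continuity correction.
Step 5: Two-sided p-value via normal approximation = 2*(1 - Phi(|z|)) = 1.000000.
Step 6: alpha = 0.05. fail to reject H0.

R = 7, z = 0.0000, p = 1.000000, fail to reject H0.


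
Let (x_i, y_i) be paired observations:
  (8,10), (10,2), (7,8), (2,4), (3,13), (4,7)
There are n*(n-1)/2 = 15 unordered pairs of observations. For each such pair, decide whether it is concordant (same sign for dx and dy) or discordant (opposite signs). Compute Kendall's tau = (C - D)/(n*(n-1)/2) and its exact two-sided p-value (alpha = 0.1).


Step 1: Enumerate the 15 unordered pairs (i,j) with i<j and classify each by sign(x_j-x_i) * sign(y_j-y_i).
  (1,2):dx=+2,dy=-8->D; (1,3):dx=-1,dy=-2->C; (1,4):dx=-6,dy=-6->C; (1,5):dx=-5,dy=+3->D
  (1,6):dx=-4,dy=-3->C; (2,3):dx=-3,dy=+6->D; (2,4):dx=-8,dy=+2->D; (2,5):dx=-7,dy=+11->D
  (2,6):dx=-6,dy=+5->D; (3,4):dx=-5,dy=-4->C; (3,5):dx=-4,dy=+5->D; (3,6):dx=-3,dy=-1->C
  (4,5):dx=+1,dy=+9->C; (4,6):dx=+2,dy=+3->C; (5,6):dx=+1,dy=-6->D
Step 2: C = 7, D = 8, total pairs = 15.
Step 3: tau = (C - D)/(n(n-1)/2) = (7 - 8)/15 = -0.066667.
Step 4: Exact two-sided p-value (enumerate n! = 720 permutations of y under H0): p = 1.000000.
Step 5: alpha = 0.1. fail to reject H0.

tau_b = -0.0667 (C=7, D=8), p = 1.000000, fail to reject H0.


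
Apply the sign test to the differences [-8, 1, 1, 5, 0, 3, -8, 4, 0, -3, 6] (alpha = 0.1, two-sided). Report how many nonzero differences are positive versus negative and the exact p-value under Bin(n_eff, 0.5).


Step 1: Discard zero differences. Original n = 11; n_eff = number of nonzero differences = 9.
Nonzero differences (with sign): -8, +1, +1, +5, +3, -8, +4, -3, +6
Step 2: Count signs: positive = 6, negative = 3.
Step 3: Under H0: P(positive) = 0.5, so the number of positives S ~ Bin(9, 0.5).
Step 4: Two-sided exact p-value = sum of Bin(9,0.5) probabilities at or below the observed probability = 0.507812.
Step 5: alpha = 0.1. fail to reject H0.

n_eff = 9, pos = 6, neg = 3, p = 0.507812, fail to reject H0.


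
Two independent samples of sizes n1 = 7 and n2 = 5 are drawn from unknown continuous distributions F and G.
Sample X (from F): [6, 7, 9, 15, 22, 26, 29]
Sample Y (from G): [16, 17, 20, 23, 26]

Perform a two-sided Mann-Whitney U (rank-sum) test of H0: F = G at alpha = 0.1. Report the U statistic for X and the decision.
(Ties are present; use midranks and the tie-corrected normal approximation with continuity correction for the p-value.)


Step 1: Combine and sort all 12 observations; assign midranks.
sorted (value, group): (6,X), (7,X), (9,X), (15,X), (16,Y), (17,Y), (20,Y), (22,X), (23,Y), (26,X), (26,Y), (29,X)
ranks: 6->1, 7->2, 9->3, 15->4, 16->5, 17->6, 20->7, 22->8, 23->9, 26->10.5, 26->10.5, 29->12
Step 2: Rank sum for X: R1 = 1 + 2 + 3 + 4 + 8 + 10.5 + 12 = 40.5.
Step 3: U_X = R1 - n1(n1+1)/2 = 40.5 - 7*8/2 = 40.5 - 28 = 12.5.
       U_Y = n1*n2 - U_X = 35 - 12.5 = 22.5.
Step 4: Ties are present, so use the tie-corrected normal approximation (with continuity correction) for the p-value.
Step 5: p-value = 0.464120; compare to alpha = 0.1. fail to reject H0.

U_X = 12.5, p = 0.464120, fail to reject H0 at alpha = 0.1.


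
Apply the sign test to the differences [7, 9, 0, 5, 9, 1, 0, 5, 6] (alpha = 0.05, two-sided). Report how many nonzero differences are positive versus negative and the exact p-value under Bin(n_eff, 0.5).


Step 1: Discard zero differences. Original n = 9; n_eff = number of nonzero differences = 7.
Nonzero differences (with sign): +7, +9, +5, +9, +1, +5, +6
Step 2: Count signs: positive = 7, negative = 0.
Step 3: Under H0: P(positive) = 0.5, so the number of positives S ~ Bin(7, 0.5).
Step 4: Two-sided exact p-value = sum of Bin(7,0.5) probabilities at or below the observed probability = 0.015625.
Step 5: alpha = 0.05. reject H0.

n_eff = 7, pos = 7, neg = 0, p = 0.015625, reject H0.


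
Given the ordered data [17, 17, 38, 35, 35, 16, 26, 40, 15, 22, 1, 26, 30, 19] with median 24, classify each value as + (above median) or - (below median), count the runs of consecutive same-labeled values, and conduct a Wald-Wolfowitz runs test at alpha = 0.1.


Step 1: Compute median = 24; label A = above, B = below.
Labels in order: BBAAABAABBBAAB  (n_A = 7, n_B = 7)
Step 2: Count runs R = 7.
Step 3: Under H0 (random ordering), E[R] = 2*n_A*n_B/(n_A+n_B) + 1 = 2*7*7/14 + 1 = 8.0000.
        Var[R] = 2*n_A*n_B*(2*n_A*n_B - n_A - n_B) / ((n_A+n_B)^2 * (n_A+n_B-1)) = 8232/2548 = 3.2308.
        SD[R] = 1.7974.
Step 4: Continuity-corrected z = (R + 0.5 - E[R]) / SD[R] = (7 + 0.5 - 8.0000) / 1.7974 = -0.2782.
Step 5: Two-sided p-value via normal approximation = 2*(1 - Phi(|z|)) = 0.780879.
Step 6: alpha = 0.1. fail to reject H0.

R = 7, z = -0.2782, p = 0.780879, fail to reject H0.


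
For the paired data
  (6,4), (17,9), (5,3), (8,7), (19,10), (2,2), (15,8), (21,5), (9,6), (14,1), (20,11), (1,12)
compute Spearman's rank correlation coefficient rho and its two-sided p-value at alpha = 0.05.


Step 1: Rank x and y separately (midranks; no ties here).
rank(x): 6->4, 17->9, 5->3, 8->5, 19->10, 2->2, 15->8, 21->12, 9->6, 14->7, 20->11, 1->1
rank(y): 4->4, 9->9, 3->3, 7->7, 10->10, 2->2, 8->8, 5->5, 6->6, 1->1, 11->11, 12->12
Step 2: d_i = R_x(i) - R_y(i); compute d_i^2.
  (4-4)^2=0, (9-9)^2=0, (3-3)^2=0, (5-7)^2=4, (10-10)^2=0, (2-2)^2=0, (8-8)^2=0, (12-5)^2=49, (6-6)^2=0, (7-1)^2=36, (11-11)^2=0, (1-12)^2=121
sum(d^2) = 210.
Step 3: rho = 1 - 6*210 / (12*(12^2 - 1)) = 1 - 1260/1716 = 0.265734.
Step 4: Under H0, t = rho * sqrt((n-2)/(1-rho^2)) = 0.8717 ~ t(10).
Step 5: Two-sided p-value from the t-distribution with 10 df = 0.403833.
Step 6: alpha = 0.05. fail to reject H0.

rho = 0.2657, p = 0.403833, fail to reject H0 at alpha = 0.05.


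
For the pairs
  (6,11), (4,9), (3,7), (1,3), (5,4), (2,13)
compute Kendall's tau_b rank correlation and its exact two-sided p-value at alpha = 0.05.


Step 1: Enumerate the 15 unordered pairs (i,j) with i<j and classify each by sign(x_j-x_i) * sign(y_j-y_i).
  (1,2):dx=-2,dy=-2->C; (1,3):dx=-3,dy=-4->C; (1,4):dx=-5,dy=-8->C; (1,5):dx=-1,dy=-7->C
  (1,6):dx=-4,dy=+2->D; (2,3):dx=-1,dy=-2->C; (2,4):dx=-3,dy=-6->C; (2,5):dx=+1,dy=-5->D
  (2,6):dx=-2,dy=+4->D; (3,4):dx=-2,dy=-4->C; (3,5):dx=+2,dy=-3->D; (3,6):dx=-1,dy=+6->D
  (4,5):dx=+4,dy=+1->C; (4,6):dx=+1,dy=+10->C; (5,6):dx=-3,dy=+9->D
Step 2: C = 9, D = 6, total pairs = 15.
Step 3: tau = (C - D)/(n(n-1)/2) = (9 - 6)/15 = 0.200000.
Step 4: Exact two-sided p-value (enumerate n! = 720 permutations of y under H0): p = 0.719444.
Step 5: alpha = 0.05. fail to reject H0.

tau_b = 0.2000 (C=9, D=6), p = 0.719444, fail to reject H0.


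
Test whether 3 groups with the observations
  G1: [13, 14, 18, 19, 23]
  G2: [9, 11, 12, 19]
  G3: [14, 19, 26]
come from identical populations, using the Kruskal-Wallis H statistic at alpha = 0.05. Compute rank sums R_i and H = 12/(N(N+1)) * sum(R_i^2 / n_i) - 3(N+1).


Step 1: Combine all N = 12 observations and assign midranks.
sorted (value, group, rank): (9,G2,1), (11,G2,2), (12,G2,3), (13,G1,4), (14,G1,5.5), (14,G3,5.5), (18,G1,7), (19,G1,9), (19,G2,9), (19,G3,9), (23,G1,11), (26,G3,12)
Step 2: Sum ranks within each group.
R_1 = 36.5 (n_1 = 5)
R_2 = 15 (n_2 = 4)
R_3 = 26.5 (n_3 = 3)
Step 3: H = 12/(N(N+1)) * sum(R_i^2/n_i) - 3(N+1)
     = 12/(12*13) * (36.5^2/5 + 15^2/4 + 26.5^2/3) - 3*13
     = 0.076923 * 556.783 - 39
     = 3.829487.
Step 4: Ties present; correction factor C = 1 - 30/(12^3 - 12) = 0.982517. Corrected H = 3.829487 / 0.982517 = 3.897628.
Step 5: Under H0, H ~ chi^2(2); p-value = 0.142443.
Step 6: alpha = 0.05. fail to reject H0.

H = 3.8976, df = 2, p = 0.142443, fail to reject H0.


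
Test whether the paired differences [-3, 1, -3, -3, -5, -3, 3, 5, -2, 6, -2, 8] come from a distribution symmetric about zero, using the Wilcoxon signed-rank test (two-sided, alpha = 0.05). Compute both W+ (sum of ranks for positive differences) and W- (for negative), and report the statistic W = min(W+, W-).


Step 1: Drop any zero differences (none here) and take |d_i|.
|d| = [3, 1, 3, 3, 5, 3, 3, 5, 2, 6, 2, 8]
Step 2: Midrank |d_i| (ties get averaged ranks).
ranks: |3|->6, |1|->1, |3|->6, |3|->6, |5|->9.5, |3|->6, |3|->6, |5|->9.5, |2|->2.5, |6|->11, |2|->2.5, |8|->12
Step 3: Attach original signs; sum ranks with positive sign and with negative sign.
W+ = 1 + 6 + 9.5 + 11 + 12 = 39.5
W- = 6 + 6 + 6 + 9.5 + 6 + 2.5 + 2.5 = 38.5
(Check: W+ + W- = 78 should equal n(n+1)/2 = 78.)
Step 4: Test statistic W = min(W+, W-) = 38.5.
Step 5: Ties in |d|, so use the tie-corrected normal approximation.
        E[W] = n(n+1)/4 = 12*13/4 = 39.
        Tie groups: |d|=2 (t=2), |d|=3 (t=5), |d|=5 (t=2); sum(t^3 - t) = 132.
        Var[W] = n(n+1)(2n+1)/24 - sum(t^3-t)/48 = 3900/24 - 132/48 = 159.75.
        z = (W - E[W]) / sqrt(Var[W]) = (38.5 - 39) / 12.6392 = -0.0396.
        Two-sided p = 2*Phi(z) = 0.968444.
Step 6: alpha = 0.05. fail to reject H0.

W+ = 39.5, W- = 38.5, W = min = 38.5, p = 0.968444, fail to reject H0.


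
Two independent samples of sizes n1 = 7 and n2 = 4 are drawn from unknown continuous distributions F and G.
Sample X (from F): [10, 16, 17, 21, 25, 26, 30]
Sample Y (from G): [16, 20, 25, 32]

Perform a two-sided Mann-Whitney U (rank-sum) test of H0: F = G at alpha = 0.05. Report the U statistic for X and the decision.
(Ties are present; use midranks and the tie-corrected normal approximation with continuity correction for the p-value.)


Step 1: Combine and sort all 11 observations; assign midranks.
sorted (value, group): (10,X), (16,X), (16,Y), (17,X), (20,Y), (21,X), (25,X), (25,Y), (26,X), (30,X), (32,Y)
ranks: 10->1, 16->2.5, 16->2.5, 17->4, 20->5, 21->6, 25->7.5, 25->7.5, 26->9, 30->10, 32->11
Step 2: Rank sum for X: R1 = 1 + 2.5 + 4 + 6 + 7.5 + 9 + 10 = 40.
Step 3: U_X = R1 - n1(n1+1)/2 = 40 - 7*8/2 = 40 - 28 = 12.
       U_Y = n1*n2 - U_X = 28 - 12 = 16.
Step 4: Ties are present, so use the tie-corrected normal approximation (with continuity correction) for the p-value.
Step 5: p-value = 0.775820; compare to alpha = 0.05. fail to reject H0.

U_X = 12, p = 0.775820, fail to reject H0 at alpha = 0.05.


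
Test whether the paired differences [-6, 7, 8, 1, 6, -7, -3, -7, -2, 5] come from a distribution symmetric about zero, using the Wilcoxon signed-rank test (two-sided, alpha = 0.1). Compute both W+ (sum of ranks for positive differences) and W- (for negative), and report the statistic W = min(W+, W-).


Step 1: Drop any zero differences (none here) and take |d_i|.
|d| = [6, 7, 8, 1, 6, 7, 3, 7, 2, 5]
Step 2: Midrank |d_i| (ties get averaged ranks).
ranks: |6|->5.5, |7|->8, |8|->10, |1|->1, |6|->5.5, |7|->8, |3|->3, |7|->8, |2|->2, |5|->4
Step 3: Attach original signs; sum ranks with positive sign and with negative sign.
W+ = 8 + 10 + 1 + 5.5 + 4 = 28.5
W- = 5.5 + 8 + 3 + 8 + 2 = 26.5
(Check: W+ + W- = 55 should equal n(n+1)/2 = 55.)
Step 4: Test statistic W = min(W+, W-) = 26.5.
Step 5: Ties in |d|, so use the tie-corrected normal approximation.
        E[W] = n(n+1)/4 = 10*11/4 = 27.5.
        Tie groups: |d|=6 (t=2), |d|=7 (t=3); sum(t^3 - t) = 30.
        Var[W] = n(n+1)(2n+1)/24 - sum(t^3-t)/48 = 2310/24 - 30/48 = 95.625.
        z = (W - E[W]) / sqrt(Var[W]) = (26.5 - 27.5) / 9.7788 = -0.1023.
        Two-sided p = 2*Phi(z) = 0.918549.
Step 6: alpha = 0.1. fail to reject H0.

W+ = 28.5, W- = 26.5, W = min = 26.5, p = 0.918549, fail to reject H0.


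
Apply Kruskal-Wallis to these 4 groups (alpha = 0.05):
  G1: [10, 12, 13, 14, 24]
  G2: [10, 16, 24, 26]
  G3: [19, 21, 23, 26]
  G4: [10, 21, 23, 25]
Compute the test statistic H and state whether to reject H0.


Step 1: Combine all N = 17 observations and assign midranks.
sorted (value, group, rank): (10,G1,2), (10,G2,2), (10,G4,2), (12,G1,4), (13,G1,5), (14,G1,6), (16,G2,7), (19,G3,8), (21,G3,9.5), (21,G4,9.5), (23,G3,11.5), (23,G4,11.5), (24,G1,13.5), (24,G2,13.5), (25,G4,15), (26,G2,16.5), (26,G3,16.5)
Step 2: Sum ranks within each group.
R_1 = 30.5 (n_1 = 5)
R_2 = 39 (n_2 = 4)
R_3 = 45.5 (n_3 = 4)
R_4 = 38 (n_4 = 4)
Step 3: H = 12/(N(N+1)) * sum(R_i^2/n_i) - 3(N+1)
     = 12/(17*18) * (30.5^2/5 + 39^2/4 + 45.5^2/4 + 38^2/4) - 3*18
     = 0.039216 * 1444.86 - 54
     = 2.661275.
Step 4: Ties present; correction factor C = 1 - 48/(17^3 - 17) = 0.990196. Corrected H = 2.661275 / 0.990196 = 2.687624.
Step 5: Under H0, H ~ chi^2(3); p-value = 0.442335.
Step 6: alpha = 0.05. fail to reject H0.

H = 2.6876, df = 3, p = 0.442335, fail to reject H0.


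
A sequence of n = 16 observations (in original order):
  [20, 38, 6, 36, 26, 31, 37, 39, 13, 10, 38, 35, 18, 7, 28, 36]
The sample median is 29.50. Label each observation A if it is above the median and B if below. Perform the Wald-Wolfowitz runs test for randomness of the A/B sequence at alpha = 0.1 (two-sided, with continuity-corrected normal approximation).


Step 1: Compute median = 29.50; label A = above, B = below.
Labels in order: BABABAAABBAABBBA  (n_A = 8, n_B = 8)
Step 2: Count runs R = 10.
Step 3: Under H0 (random ordering), E[R] = 2*n_A*n_B/(n_A+n_B) + 1 = 2*8*8/16 + 1 = 9.0000.
        Var[R] = 2*n_A*n_B*(2*n_A*n_B - n_A - n_B) / ((n_A+n_B)^2 * (n_A+n_B-1)) = 14336/3840 = 3.7333.
        SD[R] = 1.9322.
Step 4: Continuity-corrected z = (R - 0.5 - E[R]) / SD[R] = (10 - 0.5 - 9.0000) / 1.9322 = 0.2588.
Step 5: Two-sided p-value via normal approximation = 2*(1 - Phi(|z|)) = 0.795809.
Step 6: alpha = 0.1. fail to reject H0.

R = 10, z = 0.2588, p = 0.795809, fail to reject H0.


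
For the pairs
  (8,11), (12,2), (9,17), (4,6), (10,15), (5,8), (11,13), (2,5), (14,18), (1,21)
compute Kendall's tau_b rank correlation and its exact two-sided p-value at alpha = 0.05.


Step 1: Enumerate the 45 unordered pairs (i,j) with i<j and classify each by sign(x_j-x_i) * sign(y_j-y_i).
  (1,2):dx=+4,dy=-9->D; (1,3):dx=+1,dy=+6->C; (1,4):dx=-4,dy=-5->C; (1,5):dx=+2,dy=+4->C
  (1,6):dx=-3,dy=-3->C; (1,7):dx=+3,dy=+2->C; (1,8):dx=-6,dy=-6->C; (1,9):dx=+6,dy=+7->C
  (1,10):dx=-7,dy=+10->D; (2,3):dx=-3,dy=+15->D; (2,4):dx=-8,dy=+4->D; (2,5):dx=-2,dy=+13->D
  (2,6):dx=-7,dy=+6->D; (2,7):dx=-1,dy=+11->D; (2,8):dx=-10,dy=+3->D; (2,9):dx=+2,dy=+16->C
  (2,10):dx=-11,dy=+19->D; (3,4):dx=-5,dy=-11->C; (3,5):dx=+1,dy=-2->D; (3,6):dx=-4,dy=-9->C
  (3,7):dx=+2,dy=-4->D; (3,8):dx=-7,dy=-12->C; (3,9):dx=+5,dy=+1->C; (3,10):dx=-8,dy=+4->D
  (4,5):dx=+6,dy=+9->C; (4,6):dx=+1,dy=+2->C; (4,7):dx=+7,dy=+7->C; (4,8):dx=-2,dy=-1->C
  (4,9):dx=+10,dy=+12->C; (4,10):dx=-3,dy=+15->D; (5,6):dx=-5,dy=-7->C; (5,7):dx=+1,dy=-2->D
  (5,8):dx=-8,dy=-10->C; (5,9):dx=+4,dy=+3->C; (5,10):dx=-9,dy=+6->D; (6,7):dx=+6,dy=+5->C
  (6,8):dx=-3,dy=-3->C; (6,9):dx=+9,dy=+10->C; (6,10):dx=-4,dy=+13->D; (7,8):dx=-9,dy=-8->C
  (7,9):dx=+3,dy=+5->C; (7,10):dx=-10,dy=+8->D; (8,9):dx=+12,dy=+13->C; (8,10):dx=-1,dy=+16->D
  (9,10):dx=-13,dy=+3->D
Step 2: C = 26, D = 19, total pairs = 45.
Step 3: tau = (C - D)/(n(n-1)/2) = (26 - 19)/45 = 0.155556.
Step 4: Exact two-sided p-value (enumerate n! = 3628800 permutations of y under H0): p = 0.600654.
Step 5: alpha = 0.05. fail to reject H0.

tau_b = 0.1556 (C=26, D=19), p = 0.600654, fail to reject H0.


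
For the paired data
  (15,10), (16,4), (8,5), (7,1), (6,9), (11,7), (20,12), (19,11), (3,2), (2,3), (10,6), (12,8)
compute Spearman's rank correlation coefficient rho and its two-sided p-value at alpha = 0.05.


Step 1: Rank x and y separately (midranks; no ties here).
rank(x): 15->9, 16->10, 8->5, 7->4, 6->3, 11->7, 20->12, 19->11, 3->2, 2->1, 10->6, 12->8
rank(y): 10->10, 4->4, 5->5, 1->1, 9->9, 7->7, 12->12, 11->11, 2->2, 3->3, 6->6, 8->8
Step 2: d_i = R_x(i) - R_y(i); compute d_i^2.
  (9-10)^2=1, (10-4)^2=36, (5-5)^2=0, (4-1)^2=9, (3-9)^2=36, (7-7)^2=0, (12-12)^2=0, (11-11)^2=0, (2-2)^2=0, (1-3)^2=4, (6-6)^2=0, (8-8)^2=0
sum(d^2) = 86.
Step 3: rho = 1 - 6*86 / (12*(12^2 - 1)) = 1 - 516/1716 = 0.699301.
Step 4: Under H0, t = rho * sqrt((n-2)/(1-rho^2)) = 3.0936 ~ t(10).
Step 5: Two-sided p-value from the t-distribution with 10 df = 0.011374.
Step 6: alpha = 0.05. reject H0.

rho = 0.6993, p = 0.011374, reject H0 at alpha = 0.05.


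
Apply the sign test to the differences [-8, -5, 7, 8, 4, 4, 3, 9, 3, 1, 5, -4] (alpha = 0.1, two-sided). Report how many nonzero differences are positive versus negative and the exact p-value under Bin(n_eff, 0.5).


Step 1: Discard zero differences. Original n = 12; n_eff = number of nonzero differences = 12.
Nonzero differences (with sign): -8, -5, +7, +8, +4, +4, +3, +9, +3, +1, +5, -4
Step 2: Count signs: positive = 9, negative = 3.
Step 3: Under H0: P(positive) = 0.5, so the number of positives S ~ Bin(12, 0.5).
Step 4: Two-sided exact p-value = sum of Bin(12,0.5) probabilities at or below the observed probability = 0.145996.
Step 5: alpha = 0.1. fail to reject H0.

n_eff = 12, pos = 9, neg = 3, p = 0.145996, fail to reject H0.


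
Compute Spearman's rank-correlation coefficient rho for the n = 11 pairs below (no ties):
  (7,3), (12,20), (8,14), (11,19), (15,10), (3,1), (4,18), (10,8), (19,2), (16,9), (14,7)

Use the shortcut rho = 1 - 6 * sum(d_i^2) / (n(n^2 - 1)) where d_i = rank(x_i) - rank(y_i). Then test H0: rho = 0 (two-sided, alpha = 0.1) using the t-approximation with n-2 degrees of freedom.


Step 1: Rank x and y separately (midranks; no ties here).
rank(x): 7->3, 12->7, 8->4, 11->6, 15->9, 3->1, 4->2, 10->5, 19->11, 16->10, 14->8
rank(y): 3->3, 20->11, 14->8, 19->10, 10->7, 1->1, 18->9, 8->5, 2->2, 9->6, 7->4
Step 2: d_i = R_x(i) - R_y(i); compute d_i^2.
  (3-3)^2=0, (7-11)^2=16, (4-8)^2=16, (6-10)^2=16, (9-7)^2=4, (1-1)^2=0, (2-9)^2=49, (5-5)^2=0, (11-2)^2=81, (10-6)^2=16, (8-4)^2=16
sum(d^2) = 214.
Step 3: rho = 1 - 6*214 / (11*(11^2 - 1)) = 1 - 1284/1320 = 0.027273.
Step 4: Under H0, t = rho * sqrt((n-2)/(1-rho^2)) = 0.0818 ~ t(9).
Step 5: Two-sided p-value from the t-distribution with 9 df = 0.936558.
Step 6: alpha = 0.1. fail to reject H0.

rho = 0.0273, p = 0.936558, fail to reject H0 at alpha = 0.1.


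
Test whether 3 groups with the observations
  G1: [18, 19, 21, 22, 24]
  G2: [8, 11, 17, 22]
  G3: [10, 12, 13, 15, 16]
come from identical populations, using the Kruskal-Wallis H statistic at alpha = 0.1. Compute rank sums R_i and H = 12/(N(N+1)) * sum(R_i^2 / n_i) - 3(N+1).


Step 1: Combine all N = 14 observations and assign midranks.
sorted (value, group, rank): (8,G2,1), (10,G3,2), (11,G2,3), (12,G3,4), (13,G3,5), (15,G3,6), (16,G3,7), (17,G2,8), (18,G1,9), (19,G1,10), (21,G1,11), (22,G1,12.5), (22,G2,12.5), (24,G1,14)
Step 2: Sum ranks within each group.
R_1 = 56.5 (n_1 = 5)
R_2 = 24.5 (n_2 = 4)
R_3 = 24 (n_3 = 5)
Step 3: H = 12/(N(N+1)) * sum(R_i^2/n_i) - 3(N+1)
     = 12/(14*15) * (56.5^2/5 + 24.5^2/4 + 24^2/5) - 3*15
     = 0.057143 * 903.713 - 45
     = 6.640714.
Step 4: Ties present; correction factor C = 1 - 6/(14^3 - 14) = 0.997802. Corrected H = 6.640714 / 0.997802 = 6.655341.
Step 5: Under H0, H ~ chi^2(2); p-value = 0.035877.
Step 6: alpha = 0.1. reject H0.

H = 6.6553, df = 2, p = 0.035877, reject H0.


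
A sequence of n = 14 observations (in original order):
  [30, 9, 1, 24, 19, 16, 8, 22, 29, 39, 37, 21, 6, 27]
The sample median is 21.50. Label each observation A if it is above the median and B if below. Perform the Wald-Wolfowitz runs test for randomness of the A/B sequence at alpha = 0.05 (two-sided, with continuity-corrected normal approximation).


Step 1: Compute median = 21.50; label A = above, B = below.
Labels in order: ABBABBBAAAABBA  (n_A = 7, n_B = 7)
Step 2: Count runs R = 7.
Step 3: Under H0 (random ordering), E[R] = 2*n_A*n_B/(n_A+n_B) + 1 = 2*7*7/14 + 1 = 8.0000.
        Var[R] = 2*n_A*n_B*(2*n_A*n_B - n_A - n_B) / ((n_A+n_B)^2 * (n_A+n_B-1)) = 8232/2548 = 3.2308.
        SD[R] = 1.7974.
Step 4: Continuity-corrected z = (R + 0.5 - E[R]) / SD[R] = (7 + 0.5 - 8.0000) / 1.7974 = -0.2782.
Step 5: Two-sided p-value via normal approximation = 2*(1 - Phi(|z|)) = 0.780879.
Step 6: alpha = 0.05. fail to reject H0.

R = 7, z = -0.2782, p = 0.780879, fail to reject H0.


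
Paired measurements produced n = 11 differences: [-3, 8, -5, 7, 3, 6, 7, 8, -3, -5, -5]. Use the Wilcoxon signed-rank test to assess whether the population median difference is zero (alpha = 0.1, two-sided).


Step 1: Drop any zero differences (none here) and take |d_i|.
|d| = [3, 8, 5, 7, 3, 6, 7, 8, 3, 5, 5]
Step 2: Midrank |d_i| (ties get averaged ranks).
ranks: |3|->2, |8|->10.5, |5|->5, |7|->8.5, |3|->2, |6|->7, |7|->8.5, |8|->10.5, |3|->2, |5|->5, |5|->5
Step 3: Attach original signs; sum ranks with positive sign and with negative sign.
W+ = 10.5 + 8.5 + 2 + 7 + 8.5 + 10.5 = 47
W- = 2 + 5 + 2 + 5 + 5 = 19
(Check: W+ + W- = 66 should equal n(n+1)/2 = 66.)
Step 4: Test statistic W = min(W+, W-) = 19.
Step 5: Ties in |d|, so use the tie-corrected normal approximation.
        E[W] = n(n+1)/4 = 11*12/4 = 33.
        Tie groups: |d|=3 (t=3), |d|=5 (t=3), |d|=7 (t=2), |d|=8 (t=2); sum(t^3 - t) = 60.
        Var[W] = n(n+1)(2n+1)/24 - sum(t^3-t)/48 = 3036/24 - 60/48 = 125.25.
        z = (W - E[W]) / sqrt(Var[W]) = (19 - 33) / 11.1915 = -1.2509.
        Two-sided p = 2*Phi(z) = 0.210954.
Step 6: alpha = 0.1. fail to reject H0.

W+ = 47, W- = 19, W = min = 19, p = 0.210954, fail to reject H0.


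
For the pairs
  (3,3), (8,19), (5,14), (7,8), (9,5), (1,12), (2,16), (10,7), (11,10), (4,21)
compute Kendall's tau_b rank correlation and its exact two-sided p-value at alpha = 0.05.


Step 1: Enumerate the 45 unordered pairs (i,j) with i<j and classify each by sign(x_j-x_i) * sign(y_j-y_i).
  (1,2):dx=+5,dy=+16->C; (1,3):dx=+2,dy=+11->C; (1,4):dx=+4,dy=+5->C; (1,5):dx=+6,dy=+2->C
  (1,6):dx=-2,dy=+9->D; (1,7):dx=-1,dy=+13->D; (1,8):dx=+7,dy=+4->C; (1,9):dx=+8,dy=+7->C
  (1,10):dx=+1,dy=+18->C; (2,3):dx=-3,dy=-5->C; (2,4):dx=-1,dy=-11->C; (2,5):dx=+1,dy=-14->D
  (2,6):dx=-7,dy=-7->C; (2,7):dx=-6,dy=-3->C; (2,8):dx=+2,dy=-12->D; (2,9):dx=+3,dy=-9->D
  (2,10):dx=-4,dy=+2->D; (3,4):dx=+2,dy=-6->D; (3,5):dx=+4,dy=-9->D; (3,6):dx=-4,dy=-2->C
  (3,7):dx=-3,dy=+2->D; (3,8):dx=+5,dy=-7->D; (3,9):dx=+6,dy=-4->D; (3,10):dx=-1,dy=+7->D
  (4,5):dx=+2,dy=-3->D; (4,6):dx=-6,dy=+4->D; (4,7):dx=-5,dy=+8->D; (4,8):dx=+3,dy=-1->D
  (4,9):dx=+4,dy=+2->C; (4,10):dx=-3,dy=+13->D; (5,6):dx=-8,dy=+7->D; (5,7):dx=-7,dy=+11->D
  (5,8):dx=+1,dy=+2->C; (5,9):dx=+2,dy=+5->C; (5,10):dx=-5,dy=+16->D; (6,7):dx=+1,dy=+4->C
  (6,8):dx=+9,dy=-5->D; (6,9):dx=+10,dy=-2->D; (6,10):dx=+3,dy=+9->C; (7,8):dx=+8,dy=-9->D
  (7,9):dx=+9,dy=-6->D; (7,10):dx=+2,dy=+5->C; (8,9):dx=+1,dy=+3->C; (8,10):dx=-6,dy=+14->D
  (9,10):dx=-7,dy=+11->D
Step 2: C = 19, D = 26, total pairs = 45.
Step 3: tau = (C - D)/(n(n-1)/2) = (19 - 26)/45 = -0.155556.
Step 4: Exact two-sided p-value (enumerate n! = 3628800 permutations of y under H0): p = 0.600654.
Step 5: alpha = 0.05. fail to reject H0.

tau_b = -0.1556 (C=19, D=26), p = 0.600654, fail to reject H0.


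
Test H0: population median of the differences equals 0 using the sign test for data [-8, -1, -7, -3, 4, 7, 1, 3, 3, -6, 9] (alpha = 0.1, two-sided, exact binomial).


Step 1: Discard zero differences. Original n = 11; n_eff = number of nonzero differences = 11.
Nonzero differences (with sign): -8, -1, -7, -3, +4, +7, +1, +3, +3, -6, +9
Step 2: Count signs: positive = 6, negative = 5.
Step 3: Under H0: P(positive) = 0.5, so the number of positives S ~ Bin(11, 0.5).
Step 4: Two-sided exact p-value = sum of Bin(11,0.5) probabilities at or below the observed probability = 1.000000.
Step 5: alpha = 0.1. fail to reject H0.

n_eff = 11, pos = 6, neg = 5, p = 1.000000, fail to reject H0.


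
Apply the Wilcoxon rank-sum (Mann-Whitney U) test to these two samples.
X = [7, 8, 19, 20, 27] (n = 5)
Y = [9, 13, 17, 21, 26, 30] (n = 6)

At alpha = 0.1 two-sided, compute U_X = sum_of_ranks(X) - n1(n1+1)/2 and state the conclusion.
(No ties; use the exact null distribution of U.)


Step 1: Combine and sort all 11 observations; assign midranks.
sorted (value, group): (7,X), (8,X), (9,Y), (13,Y), (17,Y), (19,X), (20,X), (21,Y), (26,Y), (27,X), (30,Y)
ranks: 7->1, 8->2, 9->3, 13->4, 17->5, 19->6, 20->7, 21->8, 26->9, 27->10, 30->11
Step 2: Rank sum for X: R1 = 1 + 2 + 6 + 7 + 10 = 26.
Step 3: U_X = R1 - n1(n1+1)/2 = 26 - 5*6/2 = 26 - 15 = 11.
       U_Y = n1*n2 - U_X = 30 - 11 = 19.
Step 4: No ties, so the exact null distribution of U (based on enumerating the C(11,5) = 462 equally likely rank assignments) gives the two-sided p-value.
Step 5: p-value = 0.536797; compare to alpha = 0.1. fail to reject H0.

U_X = 11, p = 0.536797, fail to reject H0 at alpha = 0.1.
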